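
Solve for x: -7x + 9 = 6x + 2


Starting with: -7x + 9 = 6x + 2
Move all x terms to left: (-7 - 6)x = 2 - 9
Simplify: -13x = -7
Divide both sides by -13: x = 7/13

x = 7/13


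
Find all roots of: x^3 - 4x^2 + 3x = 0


The constant term is 0, so x = 0 is a root. Factor out x:
  x^2 - 4x + 3 = 0
Solve the quadratic x^2 - 4x + 3 = 0: discriminant = (-4)^2 - 4(1)(3) = 16 - 12 = 4.
sqrt(4) = 2, so x = (4 ± 2)/2: x = 3 or x = 1.
Collecting all roots found:

x = 0, x = 1, x = 3


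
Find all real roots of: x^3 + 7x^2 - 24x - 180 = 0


Let p(x) = x^3 + 7x^2 - 24x - 180. By the rational root theorem (leading coefficient 1), any rational root is an integer divisor of 180: try ±1, ±2, ... in turn.
Test x = 1: value = -196 ≠ 0.
Test x = -1: value = -150 ≠ 0.
Test x = 2: value = -192 ≠ 0.
Test x = -2: value = -112 ≠ 0.
Test x = 3: value = -162 ≠ 0.
Test x = -3: value = -72 ≠ 0.
Test x = 4: value = -100 ≠ 0.
Test x = -4: value = -36 ≠ 0.
Test x = 5: value = 0 ✓, so (x - 5) is a factor.
Synthetic division by (x - 5): bring down 1; 1(5) + 7 = 12; 12(5) - 24 = 36; 36(5) - 180 = 0 → quotient x^2 + 12x + 36, remainder 0.
Solve the quadratic x^2 + 12x + 36 = 0: discriminant = 12^2 - 4(1)(36) = 144 - 144 = 0.
Discriminant = 0, so a double root: x = -12/2 = -6.

x = -6 (multiplicity 2), x = 5


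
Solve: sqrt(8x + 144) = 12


Square both sides: 8x + 144 = 12^2 = 144
8x = 144 - 144 = 0
x = 0
Check: sqrt(8*0 + 144) = sqrt(144) = 12 ✓

x = 0


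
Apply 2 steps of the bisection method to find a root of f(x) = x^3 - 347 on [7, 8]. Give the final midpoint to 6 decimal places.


f(x) = x^3 - 347
f(7) = -4 < 0
f(8) = 165 > 0

Step 1: midpoint = (7.000000 + 8.000000)/2 = 7.500000
  f(7.500000) = 74.875000
  f(mid) > 0, so root is in [7.000000, 7.500000]

Step 2: midpoint = (7.000000 + 7.500000)/2 = 7.250000
  f(7.250000) = 34.078125
  f(mid) > 0, so root is in [7.000000, 7.250000]

midpoint = 7.250000


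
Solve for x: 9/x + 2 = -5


Subtract 2 from both sides: 9/x = -7
Multiply both sides by x: 9 = -7 * x
Divide by -7: x = -9/7

x = -9/7


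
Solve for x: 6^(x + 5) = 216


Express both sides with the same base.
216 = 6^3
Since the bases match, equate exponents: x + 5 = 3
So x = 3 - (5) = -2

x = -2


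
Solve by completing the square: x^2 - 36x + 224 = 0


Start: x^2 - 36x + 224 = 0
Move constant: x^2 - 36x = -224
Half of -36 is -18, squared is 324
Add 324 to both sides: x^2 - 36x + 324 = 100
(x - 18)^2 = 100
x - 18 = ±10
x = 18 + 10 = 28 or x = 18 - 10 = 8

x = 8, x = 28


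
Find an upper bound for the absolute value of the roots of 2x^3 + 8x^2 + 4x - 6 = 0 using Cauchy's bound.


Cauchy's bound: all roots r satisfy |r| <= 1 + max(|a_i/a_n|) for i = 0,...,n-1
where a_n is the leading coefficient.

Coefficients: [2, 8, 4, -6]
Leading coefficient a_n = 2
Ratios |a_i/a_n|: 4, 2, 3
Maximum ratio: 4
Cauchy's bound: |r| <= 1 + 4 = 5

Upper bound = 5


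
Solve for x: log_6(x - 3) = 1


Convert to exponential form: x - 3 = 6^1 = 6
x = 6 + 3 = 9
Check: log_6(9 - 3) = log_6(6) = log_6(6) = 1 ✓

x = 9


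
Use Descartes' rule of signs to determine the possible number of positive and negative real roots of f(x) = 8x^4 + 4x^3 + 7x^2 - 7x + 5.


Descartes' rule of signs:

For positive roots, count sign changes in f(x) = 8x^4 + 4x^3 + 7x^2 - 7x + 5:
Signs of coefficients: +, +, +, -, +
Number of sign changes: 2
Possible positive real roots: 2, 0

For negative roots, examine f(-x) = 8x^4 - 4x^3 + 7x^2 + 7x + 5:
Signs of coefficients: +, -, +, +, +
Number of sign changes: 2
Possible negative real roots: 2, 0

Positive roots: 2 or 0; Negative roots: 2 or 0


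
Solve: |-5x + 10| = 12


An absolute value equation |expr| = 12 gives two cases:
Case 1: -5x + 10 = 12
  -5x = 2, so x = -2/5
Case 2: -5x + 10 = -12
  -5x = -22, so x = 22/5

x = -2/5, x = 22/5


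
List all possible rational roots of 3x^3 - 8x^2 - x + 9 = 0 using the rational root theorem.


Rational root theorem: possible roots are ±p/q where:
  p divides the constant term (9): p ∈ {1, 3, 9}
  q divides the leading coefficient (3): q ∈ {1, 3}

All possible rational roots: -9, -3, -1, -1/3, 1/3, 1, 3, 9

-9, -3, -1, -1/3, 1/3, 1, 3, 9


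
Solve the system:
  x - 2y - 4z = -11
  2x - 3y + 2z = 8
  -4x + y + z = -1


Using Cramer's rule. Expand each determinant along the first row.
D  = 1*[(-3)*1 - 2*1] - (-2)*[2*1 - 2*(-4)] + (-4)*[2*1 - (-3)*(-4)]
  = 1*(-5) - (-2)*(10) + (-4)*(-10) = 55
Dx = (-11)*[(-3)*1 - 2*1] - (-2)*[8*1 - 2*(-1)] + (-4)*[8*1 - (-3)*(-1)]
  = (-11)*(-5) - (-2)*(10) + (-4)*(5) = 55
Dy = 1*[8*1 - 2*(-1)] - (-11)*[2*1 - 2*(-4)] + (-4)*[2*(-1) - 8*(-4)]
  = 1*(10) - (-11)*(10) + (-4)*(30) = 0
Dz = 1*[(-3)*(-1) - 8*1] - (-2)*[2*(-1) - 8*(-4)] + (-11)*[2*1 - (-3)*(-4)]
  = 1*(-5) - (-2)*(30) + (-11)*(-10) = 165
x = Dx/D = 55/55 = 1, y = Dy/D = 0/55 = 0, z = Dz/D = 165/55 = 3
Check eq1: (1)(1) + (-2)(0) + (-4)(3) = -11 = -11 ✓
Check eq2: (2)(1) + (-3)(0) + (2)(3) = 8 = 8 ✓
Check eq3: (-4)(1) + (1)(0) + (1)(3) = -1 = -1 ✓

x = 1, y = 0, z = 3


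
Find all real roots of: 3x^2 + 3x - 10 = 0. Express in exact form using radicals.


Using the quadratic formula: x = (-b ± sqrt(b^2 - 4ac)) / (2a)
Here a = 3, b = 3, c = -10
Discriminant = b^2 - 4ac = 3^2 - 4(3)(-10) = 9 + 120 = 129
Since discriminant = 129 > 0, there are two real roots.
x = (-3 ± sqrt(129)) / 6
Numerically: x ≈ 1.3930 or x ≈ -2.3930

x = (-3 + sqrt(129)) / 6 or x = (-3 - sqrt(129)) / 6


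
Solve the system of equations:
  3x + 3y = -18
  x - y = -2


Using Cramer's rule:
Determinant D = (3)(-1) - (1)(3) = -3 - 3 = -6
Dx = (-18)(-1) - (-2)(3) = 18 + 6 = 24
Dy = (3)(-2) - (1)(-18) = -6 + 18 = 12
x = Dx/D = 24/-6 = -4
y = Dy/D = 12/-6 = -2

x = -4, y = -2


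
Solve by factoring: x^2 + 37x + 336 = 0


We need two numbers that multiply to 336 and add to 37.
Those numbers are 21 and 16 (since 21 * 16 = 336 and 21 + 16 = 37).
So x^2 + 37x + 336 = (x + 21)(x + 16) = 0
Setting each factor to zero: x = -21 or x = -16

x = -21, x = -16


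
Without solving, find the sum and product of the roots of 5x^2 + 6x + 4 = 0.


By Vieta's formulas for ax^2 + bx + c = 0:
  Sum of roots = -b/a
  Product of roots = c/a

Here a = 5, b = 6, c = 4
Sum = -(6)/5 = -6/5
Product = 4/5 = 4/5

Sum = -6/5, Product = 4/5


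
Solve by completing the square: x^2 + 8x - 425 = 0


Start: x^2 + 8x - 425 = 0
Move constant: x^2 + 8x = 425
Half of 8 is 4, squared is 16
Add 16 to both sides: x^2 + 8x + 16 = 441
(x + 4)^2 = 441
x + 4 = ±21
x = -4 + 21 = 17 or x = -4 - 21 = -25

x = -25, x = 17


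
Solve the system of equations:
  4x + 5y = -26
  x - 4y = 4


Using Cramer's rule:
Determinant D = (4)(-4) - (1)(5) = -16 - 5 = -21
Dx = (-26)(-4) - (4)(5) = 104 - 20 = 84
Dy = (4)(4) - (1)(-26) = 16 + 26 = 42
x = Dx/D = 84/-21 = -4
y = Dy/D = 42/-21 = -2

x = -4, y = -2


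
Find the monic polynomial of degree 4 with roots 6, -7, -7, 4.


A monic polynomial with roots 6, -7, -7, 4 is:
p(x) = (x - 6)(x + 7)(x + 7)(x - 4)
After multiplying by (x - 6): x - 6
After multiplying by (x + 7): x^2 + x - 42
After multiplying by (x + 7): x^3 + 8x^2 - 35x - 294
After multiplying by (x - 4): x^4 + 4x^3 - 67x^2 - 154x + 1176

x^4 + 4x^3 - 67x^2 - 154x + 1176


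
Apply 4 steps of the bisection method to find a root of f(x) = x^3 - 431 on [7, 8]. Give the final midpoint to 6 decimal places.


f(x) = x^3 - 431
f(7) = -88 < 0
f(8) = 81 > 0

Step 1: midpoint = (7.000000 + 8.000000)/2 = 7.500000
  f(7.500000) = -9.125000
  f(mid) < 0, so root is in [7.500000, 8.000000]

Step 2: midpoint = (7.500000 + 8.000000)/2 = 7.750000
  f(7.750000) = 34.484375
  f(mid) > 0, so root is in [7.500000, 7.750000]

Step 3: midpoint = (7.500000 + 7.750000)/2 = 7.625000
  f(7.625000) = 12.322266
  f(mid) > 0, so root is in [7.500000, 7.625000]

Step 4: midpoint = (7.500000 + 7.625000)/2 = 7.562500
  f(7.562500) = 1.510010
  f(mid) > 0, so root is in [7.500000, 7.562500]

midpoint = 7.562500


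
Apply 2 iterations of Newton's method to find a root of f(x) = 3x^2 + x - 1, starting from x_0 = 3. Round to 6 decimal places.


Newton's method: x_(n+1) = x_n - f(x_n)/f'(x_n)
f(x) = 3x^2 + x - 1
f'(x) = 6x + 1

Iteration 1:
  f(3.000000) = 29.000000
  f'(3.000000) = 19.000000
  x_1 = 3.000000 - (29.000000)/(19.000000) = 1.473684

Iteration 2:
  f(1.473684) = 6.988920
  f'(1.473684) = 9.842105
  x_2 = 1.473684 - (6.988920)/(9.842105) = 0.763580

x_2 = 0.763580


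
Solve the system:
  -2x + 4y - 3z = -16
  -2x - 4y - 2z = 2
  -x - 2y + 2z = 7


Using Cramer's rule. Expand each determinant along the first row.
D  = (-2)*[(-4)*2 - (-2)*(-2)] - 4*[(-2)*2 - (-2)*(-1)] + (-3)*[(-2)*(-2) - (-4)*(-1)]
  = (-2)*(-12) - 4*(-6) + (-3)*(0) = 48
Dx = (-16)*[(-4)*2 - (-2)*(-2)] - 4*[2*2 - (-2)*7] + (-3)*[2*(-2) - (-4)*7]
  = (-16)*(-12) - 4*(18) + (-3)*(24) = 48
Dy = (-2)*[2*2 - (-2)*7] - (-16)*[(-2)*2 - (-2)*(-1)] + (-3)*[(-2)*7 - 2*(-1)]
  = (-2)*(18) - (-16)*(-6) + (-3)*(-12) = -96
Dz = (-2)*[(-4)*7 - 2*(-2)] - 4*[(-2)*7 - 2*(-1)] + (-16)*[(-2)*(-2) - (-4)*(-1)]
  = (-2)*(-24) - 4*(-12) + (-16)*(0) = 96
x = Dx/D = 48/48 = 1, y = Dy/D = -96/48 = -2, z = Dz/D = 96/48 = 2
Check eq1: (-2)(1) + (4)(-2) + (-3)(2) = -16 = -16 ✓
Check eq2: (-2)(1) + (-4)(-2) + (-2)(2) = 2 = 2 ✓
Check eq3: (-1)(1) + (-2)(-2) + (2)(2) = 7 = 7 ✓

x = 1, y = -2, z = 2


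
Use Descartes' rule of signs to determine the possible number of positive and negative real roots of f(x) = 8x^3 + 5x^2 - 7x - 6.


Descartes' rule of signs:

For positive roots, count sign changes in f(x) = 8x^3 + 5x^2 - 7x - 6:
Signs of coefficients: +, +, -, -
Number of sign changes: 1
Possible positive real roots: 1

For negative roots, examine f(-x) = -8x^3 + 5x^2 + 7x - 6:
Signs of coefficients: -, +, +, -
Number of sign changes: 2
Possible negative real roots: 2, 0

Positive roots: 1; Negative roots: 2 or 0


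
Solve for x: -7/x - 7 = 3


Subtract -7 from both sides: -7/x = 10
Multiply both sides by x: -7 = 10 * x
Divide by 10: x = -7/10

x = -7/10


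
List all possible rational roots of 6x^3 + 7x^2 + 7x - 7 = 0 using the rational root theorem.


Rational root theorem: possible roots are ±p/q where:
  p divides the constant term (-7): p ∈ {1, 7}
  q divides the leading coefficient (6): q ∈ {1, 2, 3, 6}

All possible rational roots: -7, -7/2, -7/3, -7/6, -1, -1/2, -1/3, -1/6, 1/6, 1/3, 1/2, 1, 7/6, 7/3, 7/2, 7

-7, -7/2, -7/3, -7/6, -1, -1/2, -1/3, -1/6, 1/6, 1/3, 1/2, 1, 7/6, 7/3, 7/2, 7


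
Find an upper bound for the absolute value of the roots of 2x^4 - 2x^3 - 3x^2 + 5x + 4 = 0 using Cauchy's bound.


Cauchy's bound: all roots r satisfy |r| <= 1 + max(|a_i/a_n|) for i = 0,...,n-1
where a_n is the leading coefficient.

Coefficients: [2, -2, -3, 5, 4]
Leading coefficient a_n = 2
Ratios |a_i/a_n|: 1, 3/2, 5/2, 2
Maximum ratio: 5/2
Cauchy's bound: |r| <= 1 + 5/2 = 7/2

Upper bound = 7/2


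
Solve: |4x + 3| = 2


An absolute value equation |expr| = 2 gives two cases:
Case 1: 4x + 3 = 2
  4x = -1, so x = -1/4
Case 2: 4x + 3 = -2
  4x = -5, so x = -5/4

x = -5/4, x = -1/4


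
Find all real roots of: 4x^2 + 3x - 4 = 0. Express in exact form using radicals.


Using the quadratic formula: x = (-b ± sqrt(b^2 - 4ac)) / (2a)
Here a = 4, b = 3, c = -4
Discriminant = b^2 - 4ac = 3^2 - 4(4)(-4) = 9 + 64 = 73
Since discriminant = 73 > 0, there are two real roots.
x = (-3 ± sqrt(73)) / 8
Numerically: x ≈ 0.6930 or x ≈ -1.4430

x = (-3 + sqrt(73)) / 8 or x = (-3 - sqrt(73)) / 8


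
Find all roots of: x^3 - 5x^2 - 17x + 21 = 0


Let p(x) = x^3 - 5x^2 - 17x + 21. By the rational root theorem (leading coefficient 1), any rational root is an integer divisor of 21: try ±1, ±2, ... in turn.
Test x = 1: value = 0 ✓, so (x - 1) is a factor.
Synthetic division by (x - 1): bring down 1; 1(1) - 5 = -4; (-4)(1) - 17 = -21; (-21)(1) + 21 = 0 → quotient x^2 - 4x - 21, remainder 0.
Solve the quadratic x^2 - 4x - 21 = 0: discriminant = (-4)^2 - 4(1)(-21) = 16 + 84 = 100.
sqrt(100) = 10, so x = (4 ± 10)/2: x = 7 or x = -3.
Collecting all roots found:

x = -3, x = 1, x = 7


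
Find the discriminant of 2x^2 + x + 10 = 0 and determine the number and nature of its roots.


For ax^2 + bx + c = 0, discriminant D = b^2 - 4ac
Here a = 2, b = 1, c = 10
D = (1)^2 - 4(2)(10) = 1 - 80 = -79

D = -79 < 0
The equation has no real roots (2 complex conjugate roots).

Discriminant = -79, no real roots (2 complex conjugate roots)


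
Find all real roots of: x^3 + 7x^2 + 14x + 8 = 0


Let p(x) = x^3 + 7x^2 + 14x + 8. By the rational root theorem (leading coefficient 1), any rational root is an integer divisor of 8: try ±1, ±2, ... in turn.
Test x = 1: value = 30 ≠ 0.
Test x = -1: value = 0 ✓, so (x + 1) is a factor.
Synthetic division by (x + 1): bring down 1; 1(-1) + 7 = 6; 6(-1) + 14 = 8; 8(-1) + 8 = 0 → quotient x^2 + 6x + 8, remainder 0.
Solve the quadratic x^2 + 6x + 8 = 0: discriminant = 6^2 - 4(1)(8) = 36 - 32 = 4.
sqrt(4) = 2, so x = (-6 ± 2)/2: x = -2 or x = -4.

x = -4, x = -2, x = -1


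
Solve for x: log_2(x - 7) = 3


Convert to exponential form: x - 7 = 2^3 = 8
x = 8 + 7 = 15
Check: log_2(15 - 7) = log_2(8) = log_2(8) = 3 ✓

x = 15


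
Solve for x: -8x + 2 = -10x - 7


Starting with: -8x + 2 = -10x - 7
Move all x terms to left: (-8 + 10)x = -7 - 2
Simplify: 2x = -9
Divide both sides by 2: x = -9/2

x = -9/2


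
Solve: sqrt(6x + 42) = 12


Square both sides: 6x + 42 = 12^2 = 144
6x = 144 - 42 = 102
x = 17
Check: sqrt(6*17 + 42) = sqrt(144) = 12 ✓

x = 17


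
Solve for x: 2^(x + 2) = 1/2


Express both sides with the same base.
1/2 = 2^(-1)
Since the bases match, equate exponents: x + 2 = -1
So x = -1 - (2) = -3

x = -3


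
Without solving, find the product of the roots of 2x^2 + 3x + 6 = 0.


By Vieta's formulas for ax^2 + bx + c = 0:
  Sum of roots = -b/a
  Product of roots = c/a

Here a = 2, b = 3, c = 6
Sum = -(3)/2 = -3/2
Product = 6/2 = 3

Product = 3


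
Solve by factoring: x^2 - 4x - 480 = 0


We need two numbers that multiply to -480 and add to -4.
Those numbers are -24 and 20 (since (-24) * 20 = -480 and (-24) + 20 = -4).
So x^2 - 4x - 480 = (x - 24)(x + 20) = 0
Setting each factor to zero: x = 24 or x = -20

x = -20, x = 24


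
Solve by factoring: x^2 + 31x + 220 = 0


We need two numbers that multiply to 220 and add to 31.
Those numbers are 20 and 11 (since 20 * 11 = 220 and 20 + 11 = 31).
So x^2 + 31x + 220 = (x + 20)(x + 11) = 0
Setting each factor to zero: x = -20 or x = -11

x = -20, x = -11


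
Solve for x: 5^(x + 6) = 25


Express both sides with the same base.
25 = 5^2
Since the bases match, equate exponents: x + 6 = 2
So x = 2 - (6) = -4

x = -4


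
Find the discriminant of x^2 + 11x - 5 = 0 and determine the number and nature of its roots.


For ax^2 + bx + c = 0, discriminant D = b^2 - 4ac
Here a = 1, b = 11, c = -5
D = (11)^2 - 4(1)(-5) = 121 + 20 = 141

D = 141 > 0 but not a perfect square
The equation has 2 distinct real irrational roots.

Discriminant = 141, 2 distinct real irrational roots


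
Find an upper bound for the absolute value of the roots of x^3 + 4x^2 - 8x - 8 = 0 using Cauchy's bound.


Cauchy's bound: all roots r satisfy |r| <= 1 + max(|a_i/a_n|) for i = 0,...,n-1
where a_n is the leading coefficient.

Coefficients: [1, 4, -8, -8]
Leading coefficient a_n = 1
Ratios |a_i/a_n|: 4, 8, 8
Maximum ratio: 8
Cauchy's bound: |r| <= 1 + 8 = 9

Upper bound = 9


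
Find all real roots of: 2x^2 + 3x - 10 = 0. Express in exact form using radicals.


Using the quadratic formula: x = (-b ± sqrt(b^2 - 4ac)) / (2a)
Here a = 2, b = 3, c = -10
Discriminant = b^2 - 4ac = 3^2 - 4(2)(-10) = 9 + 80 = 89
Since discriminant = 89 > 0, there are two real roots.
x = (-3 ± sqrt(89)) / 4
Numerically: x ≈ 1.6085 or x ≈ -3.1085

x = (-3 + sqrt(89)) / 4 or x = (-3 - sqrt(89)) / 4


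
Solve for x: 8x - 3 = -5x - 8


Starting with: 8x - 3 = -5x - 8
Move all x terms to left: (8 + 5)x = -8 + 3
Simplify: 13x = -5
Divide both sides by 13: x = -5/13

x = -5/13


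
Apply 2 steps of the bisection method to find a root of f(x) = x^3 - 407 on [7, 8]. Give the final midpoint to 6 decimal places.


f(x) = x^3 - 407
f(7) = -64 < 0
f(8) = 105 > 0

Step 1: midpoint = (7.000000 + 8.000000)/2 = 7.500000
  f(7.500000) = 14.875000
  f(mid) > 0, so root is in [7.000000, 7.500000]

Step 2: midpoint = (7.000000 + 7.500000)/2 = 7.250000
  f(7.250000) = -25.921875
  f(mid) < 0, so root is in [7.250000, 7.500000]

midpoint = 7.250000


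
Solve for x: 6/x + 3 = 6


Subtract 3 from both sides: 6/x = 3
Multiply both sides by x: 6 = 3 * x
Divide by 3: x = 2

x = 2


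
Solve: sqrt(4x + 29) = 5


Square both sides: 4x + 29 = 5^2 = 25
4x = 25 - 29 = -4
x = -1
Check: sqrt(4*(-1) + 29) = sqrt(25) = 5 ✓

x = -1


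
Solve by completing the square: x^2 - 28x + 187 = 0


Start: x^2 - 28x + 187 = 0
Move constant: x^2 - 28x = -187
Half of -28 is -14, squared is 196
Add 196 to both sides: x^2 - 28x + 196 = 9
(x - 14)^2 = 9
x - 14 = ±3
x = 14 + 3 = 17 or x = 14 - 3 = 11

x = 11, x = 17


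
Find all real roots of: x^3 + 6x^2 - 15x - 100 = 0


Let p(x) = x^3 + 6x^2 - 15x - 100. By the rational root theorem (leading coefficient 1), any rational root is an integer divisor of 100: try ±1, ±2, ... in turn.
Test x = 1: value = -108 ≠ 0.
Test x = -1: value = -80 ≠ 0.
Test x = 2: value = -98 ≠ 0.
Test x = -2: value = -54 ≠ 0.
Test x = 4: value = 0 ✓, so (x - 4) is a factor.
Synthetic division by (x - 4): bring down 1; 1(4) + 6 = 10; 10(4) - 15 = 25; 25(4) - 100 = 0 → quotient x^2 + 10x + 25, remainder 0.
Solve the quadratic x^2 + 10x + 25 = 0: discriminant = 10^2 - 4(1)(25) = 100 - 100 = 0.
Discriminant = 0, so a double root: x = -10/2 = -5.

x = -5 (multiplicity 2), x = 4


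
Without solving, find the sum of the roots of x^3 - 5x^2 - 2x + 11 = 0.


By Vieta's formulas for x^3 + bx^2 + cx + d = 0:
  r1 + r2 + r3 = -b/a = 5
  r1*r2 + r1*r3 + r2*r3 = c/a = -2
  r1*r2*r3 = -d/a = -11


Sum = 5


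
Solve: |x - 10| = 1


An absolute value equation |expr| = 1 gives two cases:
Case 1: x - 10 = 1
  x = 11, so x = 11
Case 2: x - 10 = -1
  x = 9, so x = 9

x = 9, x = 11


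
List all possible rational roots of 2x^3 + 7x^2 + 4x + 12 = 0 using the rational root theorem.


Rational root theorem: possible roots are ±p/q where:
  p divides the constant term (12): p ∈ {1, 2, 3, 4, 6, 12}
  q divides the leading coefficient (2): q ∈ {1, 2}

All possible rational roots: -12, -6, -4, -3, -2, -3/2, -1, -1/2, 1/2, 1, 3/2, 2, 3, 4, 6, 12

-12, -6, -4, -3, -2, -3/2, -1, -1/2, 1/2, 1, 3/2, 2, 3, 4, 6, 12


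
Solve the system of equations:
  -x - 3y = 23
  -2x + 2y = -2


Using Cramer's rule:
Determinant D = (-1)(2) - (-2)(-3) = -2 - 6 = -8
Dx = (23)(2) - (-2)(-3) = 46 - 6 = 40
Dy = (-1)(-2) - (-2)(23) = 2 + 46 = 48
x = Dx/D = 40/-8 = -5
y = Dy/D = 48/-8 = -6

x = -5, y = -6


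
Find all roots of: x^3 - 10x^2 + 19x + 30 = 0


Let p(x) = x^3 - 10x^2 + 19x + 30. By the rational root theorem (leading coefficient 1), any rational root is an integer divisor of 30: try ±1, ±2, ... in turn.
Test x = 1: value = 40 ≠ 0.
Test x = -1: value = 0 ✓, so (x + 1) is a factor.
Synthetic division by (x + 1): bring down 1; 1(-1) - 10 = -11; (-11)(-1) + 19 = 30; 30(-1) + 30 = 0 → quotient x^2 - 11x + 30, remainder 0.
Solve the quadratic x^2 - 11x + 30 = 0: discriminant = (-11)^2 - 4(1)(30) = 121 - 120 = 1.
sqrt(1) = 1, so x = (11 ± 1)/2: x = 6 or x = 5.
Collecting all roots found:

x = -1, x = 5, x = 6


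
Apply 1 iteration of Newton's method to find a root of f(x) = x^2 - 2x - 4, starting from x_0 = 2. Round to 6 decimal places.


Newton's method: x_(n+1) = x_n - f(x_n)/f'(x_n)
f(x) = x^2 - 2x - 4
f'(x) = 2x - 2

Iteration 1:
  f(2.000000) = -4.000000
  f'(2.000000) = 2.000000
  x_1 = 2.000000 - (-4.000000)/(2.000000) = 4.000000

x_1 = 4.000000


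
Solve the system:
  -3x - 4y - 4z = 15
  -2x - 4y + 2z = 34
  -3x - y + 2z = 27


Using Cramer's rule. Expand each determinant along the first row.
D  = (-3)*[(-4)*2 - 2*(-1)] - (-4)*[(-2)*2 - 2*(-3)] + (-4)*[(-2)*(-1) - (-4)*(-3)]
  = (-3)*(-6) - (-4)*(2) + (-4)*(-10) = 66
Dx = 15*[(-4)*2 - 2*(-1)] - (-4)*[34*2 - 2*27] + (-4)*[34*(-1) - (-4)*27]
  = 15*(-6) - (-4)*(14) + (-4)*(74) = -330
Dy = (-3)*[34*2 - 2*27] - 15*[(-2)*2 - 2*(-3)] + (-4)*[(-2)*27 - 34*(-3)]
  = (-3)*(14) - 15*(2) + (-4)*(48) = -264
Dz = (-3)*[(-4)*27 - 34*(-1)] - (-4)*[(-2)*27 - 34*(-3)] + 15*[(-2)*(-1) - (-4)*(-3)]
  = (-3)*(-74) - (-4)*(48) + 15*(-10) = 264
x = Dx/D = -330/66 = -5, y = Dy/D = -264/66 = -4, z = Dz/D = 264/66 = 4
Check eq1: (-3)(-5) + (-4)(-4) + (-4)(4) = 15 = 15 ✓
Check eq2: (-2)(-5) + (-4)(-4) + (2)(4) = 34 = 34 ✓
Check eq3: (-3)(-5) + (-1)(-4) + (2)(4) = 27 = 27 ✓

x = -5, y = -4, z = 4


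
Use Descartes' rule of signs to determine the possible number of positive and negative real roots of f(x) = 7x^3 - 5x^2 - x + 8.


Descartes' rule of signs:

For positive roots, count sign changes in f(x) = 7x^3 - 5x^2 - x + 8:
Signs of coefficients: +, -, -, +
Number of sign changes: 2
Possible positive real roots: 2, 0

For negative roots, examine f(-x) = -7x^3 - 5x^2 + x + 8:
Signs of coefficients: -, -, +, +
Number of sign changes: 1
Possible negative real roots: 1

Positive roots: 2 or 0; Negative roots: 1


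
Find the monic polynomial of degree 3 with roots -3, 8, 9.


A monic polynomial with roots -3, 8, 9 is:
p(x) = (x + 3)(x - 8)(x - 9)
After multiplying by (x + 3): x + 3
After multiplying by (x - 8): x^2 - 5x - 24
After multiplying by (x - 9): x^3 - 14x^2 + 21x + 216

x^3 - 14x^2 + 21x + 216


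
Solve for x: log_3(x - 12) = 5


Convert to exponential form: x - 12 = 3^5 = 243
x = 243 + 12 = 255
Check: log_3(255 - 12) = log_3(243) = log_3(243) = 5 ✓

x = 255


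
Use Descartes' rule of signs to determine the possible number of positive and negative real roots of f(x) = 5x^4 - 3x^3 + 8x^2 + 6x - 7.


Descartes' rule of signs:

For positive roots, count sign changes in f(x) = 5x^4 - 3x^3 + 8x^2 + 6x - 7:
Signs of coefficients: +, -, +, +, -
Number of sign changes: 3
Possible positive real roots: 3, 1

For negative roots, examine f(-x) = 5x^4 + 3x^3 + 8x^2 - 6x - 7:
Signs of coefficients: +, +, +, -, -
Number of sign changes: 1
Possible negative real roots: 1

Positive roots: 3 or 1; Negative roots: 1


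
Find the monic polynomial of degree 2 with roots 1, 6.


A monic polynomial with roots 1, 6 is:
p(x) = (x - 1)(x - 6)
After multiplying by (x - 1): x - 1
After multiplying by (x - 6): x^2 - 7x + 6

x^2 - 7x + 6


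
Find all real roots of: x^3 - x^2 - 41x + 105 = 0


Let p(x) = x^3 - x^2 - 41x + 105. By the rational root theorem (leading coefficient 1), any rational root is an integer divisor of 105: try ±1, ±2, ... in turn.
Test x = 1: value = 64 ≠ 0.
Test x = -1: value = 144 ≠ 0.
Test x = 3: value = 0 ✓, so (x - 3) is a factor.
Synthetic division by (x - 3): bring down 1; 1(3) - 1 = 2; 2(3) - 41 = -35; (-35)(3) + 105 = 0 → quotient x^2 + 2x - 35, remainder 0.
Solve the quadratic x^2 + 2x - 35 = 0: discriminant = 2^2 - 4(1)(-35) = 4 + 140 = 144.
sqrt(144) = 12, so x = (-2 ± 12)/2: x = 5 or x = -7.

x = -7, x = 3, x = 5


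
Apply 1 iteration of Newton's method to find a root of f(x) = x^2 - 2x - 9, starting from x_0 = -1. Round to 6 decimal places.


Newton's method: x_(n+1) = x_n - f(x_n)/f'(x_n)
f(x) = x^2 - 2x - 9
f'(x) = 2x - 2

Iteration 1:
  f(-1.000000) = -6.000000
  f'(-1.000000) = -4.000000
  x_1 = -1.000000 - (-6.000000)/(-4.000000) = -2.500000

x_1 = -2.500000


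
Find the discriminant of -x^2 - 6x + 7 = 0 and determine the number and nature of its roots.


For ax^2 + bx + c = 0, discriminant D = b^2 - 4ac
Here a = -1, b = -6, c = 7
D = (-6)^2 - 4(-1)(7) = 36 + 28 = 64

D = 64 > 0 and is a perfect square (sqrt = 8)
The equation has 2 distinct real rational roots.

Discriminant = 64, 2 distinct real rational roots


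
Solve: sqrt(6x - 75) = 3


Square both sides: 6x - 75 = 3^2 = 9
6x = 9 + 75 = 84
x = 14
Check: sqrt(6*14 - 75) = sqrt(9) = 3 ✓

x = 14


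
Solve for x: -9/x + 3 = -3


Subtract 3 from both sides: -9/x = -6
Multiply both sides by x: -9 = -6 * x
Divide by -6: x = 3/2

x = 3/2


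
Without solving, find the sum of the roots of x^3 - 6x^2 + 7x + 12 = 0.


By Vieta's formulas for x^3 + bx^2 + cx + d = 0:
  r1 + r2 + r3 = -b/a = 6
  r1*r2 + r1*r3 + r2*r3 = c/a = 7
  r1*r2*r3 = -d/a = -12


Sum = 6


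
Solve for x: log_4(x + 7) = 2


Convert to exponential form: x + 7 = 4^2 = 16
x = 16 - 7 = 9
Check: log_4(9 + 7) = log_4(16) = log_4(16) = 2 ✓

x = 9


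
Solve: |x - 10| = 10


An absolute value equation |expr| = 10 gives two cases:
Case 1: x - 10 = 10
  x = 20, so x = 20
Case 2: x - 10 = -10
  x = 0, so x = 0

x = 0, x = 20


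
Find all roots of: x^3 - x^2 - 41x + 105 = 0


Let p(x) = x^3 - x^2 - 41x + 105. By the rational root theorem (leading coefficient 1), any rational root is an integer divisor of 105: try ±1, ±2, ... in turn.
Test x = 1: value = 64 ≠ 0.
Test x = -1: value = 144 ≠ 0.
Test x = 3: value = 0 ✓, so (x - 3) is a factor.
Synthetic division by (x - 3): bring down 1; 1(3) - 1 = 2; 2(3) - 41 = -35; (-35)(3) + 105 = 0 → quotient x^2 + 2x - 35, remainder 0.
Solve the quadratic x^2 + 2x - 35 = 0: discriminant = 2^2 - 4(1)(-35) = 4 + 140 = 144.
sqrt(144) = 12, so x = (-2 ± 12)/2: x = 5 or x = -7.
Collecting all roots found:

x = -7, x = 3, x = 5


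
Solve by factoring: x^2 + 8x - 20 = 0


We need two numbers that multiply to -20 and add to 8.
Those numbers are -2 and 10 (since (-2) * 10 = -20 and (-2) + 10 = 8).
So x^2 + 8x - 20 = (x - 2)(x + 10) = 0
Setting each factor to zero: x = 2 or x = -10

x = -10, x = 2


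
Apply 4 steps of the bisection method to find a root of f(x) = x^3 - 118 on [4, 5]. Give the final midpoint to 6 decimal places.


f(x) = x^3 - 118
f(4) = -54 < 0
f(5) = 7 > 0

Step 1: midpoint = (4.000000 + 5.000000)/2 = 4.500000
  f(4.500000) = -26.875000
  f(mid) < 0, so root is in [4.500000, 5.000000]

Step 2: midpoint = (4.500000 + 5.000000)/2 = 4.750000
  f(4.750000) = -10.828125
  f(mid) < 0, so root is in [4.750000, 5.000000]

Step 3: midpoint = (4.750000 + 5.000000)/2 = 4.875000
  f(4.875000) = -2.142578
  f(mid) < 0, so root is in [4.875000, 5.000000]

Step 4: midpoint = (4.875000 + 5.000000)/2 = 4.937500
  f(4.937500) = 2.370850
  f(mid) > 0, so root is in [4.875000, 4.937500]

midpoint = 4.937500


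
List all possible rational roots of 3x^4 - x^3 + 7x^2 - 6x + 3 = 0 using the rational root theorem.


Rational root theorem: possible roots are ±p/q where:
  p divides the constant term (3): p ∈ {1, 3}
  q divides the leading coefficient (3): q ∈ {1, 3}

All possible rational roots: -3, -1, -1/3, 1/3, 1, 3

-3, -1, -1/3, 1/3, 1, 3


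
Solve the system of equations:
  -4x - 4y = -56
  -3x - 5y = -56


Using Cramer's rule:
Determinant D = (-4)(-5) - (-3)(-4) = 20 - 12 = 8
Dx = (-56)(-5) - (-56)(-4) = 280 - 224 = 56
Dy = (-4)(-56) - (-3)(-56) = 224 - 168 = 56
x = Dx/D = 56/8 = 7
y = Dy/D = 56/8 = 7

x = 7, y = 7


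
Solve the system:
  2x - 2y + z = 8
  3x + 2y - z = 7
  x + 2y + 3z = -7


Using Cramer's rule. Expand each determinant along the first row.
D  = 2*[2*3 - (-1)*2] - (-2)*[3*3 - (-1)*1] + 1*[3*2 - 2*1]
  = 2*(8) - (-2)*(10) + 1*(4) = 40
Dx = 8*[2*3 - (-1)*2] - (-2)*[7*3 - (-1)*(-7)] + 1*[7*2 - 2*(-7)]
  = 8*(8) - (-2)*(14) + 1*(28) = 120
Dy = 2*[7*3 - (-1)*(-7)] - 8*[3*3 - (-1)*1] + 1*[3*(-7) - 7*1]
  = 2*(14) - 8*(10) + 1*(-28) = -80
Dz = 2*[2*(-7) - 7*2] - (-2)*[3*(-7) - 7*1] + 8*[3*2 - 2*1]
  = 2*(-28) - (-2)*(-28) + 8*(4) = -80
x = Dx/D = 120/40 = 3, y = Dy/D = -80/40 = -2, z = Dz/D = -80/40 = -2
Check eq1: (2)(3) + (-2)(-2) + (1)(-2) = 8 = 8 ✓
Check eq2: (3)(3) + (2)(-2) + (-1)(-2) = 7 = 7 ✓
Check eq3: (1)(3) + (2)(-2) + (3)(-2) = -7 = -7 ✓

x = 3, y = -2, z = -2


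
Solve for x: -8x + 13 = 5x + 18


Starting with: -8x + 13 = 5x + 18
Move all x terms to left: (-8 - 5)x = 18 - 13
Simplify: -13x = 5
Divide both sides by -13: x = -5/13

x = -5/13


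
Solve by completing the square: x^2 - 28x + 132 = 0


Start: x^2 - 28x + 132 = 0
Move constant: x^2 - 28x = -132
Half of -28 is -14, squared is 196
Add 196 to both sides: x^2 - 28x + 196 = 64
(x - 14)^2 = 64
x - 14 = ±8
x = 14 + 8 = 22 or x = 14 - 8 = 6

x = 6, x = 22


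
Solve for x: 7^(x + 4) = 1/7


Express both sides with the same base.
1/7 = 7^(-1)
Since the bases match, equate exponents: x + 4 = -1
So x = -1 - (4) = -5

x = -5


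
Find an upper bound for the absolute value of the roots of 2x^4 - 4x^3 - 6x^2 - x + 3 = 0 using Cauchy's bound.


Cauchy's bound: all roots r satisfy |r| <= 1 + max(|a_i/a_n|) for i = 0,...,n-1
where a_n is the leading coefficient.

Coefficients: [2, -4, -6, -1, 3]
Leading coefficient a_n = 2
Ratios |a_i/a_n|: 2, 3, 1/2, 3/2
Maximum ratio: 3
Cauchy's bound: |r| <= 1 + 3 = 4

Upper bound = 4


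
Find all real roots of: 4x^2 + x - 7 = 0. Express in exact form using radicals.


Using the quadratic formula: x = (-b ± sqrt(b^2 - 4ac)) / (2a)
Here a = 4, b = 1, c = -7
Discriminant = b^2 - 4ac = 1^2 - 4(4)(-7) = 1 + 112 = 113
Since discriminant = 113 > 0, there are two real roots.
x = (-1 ± sqrt(113)) / 8
Numerically: x ≈ 1.2038 or x ≈ -1.4538

x = (-1 + sqrt(113)) / 8 or x = (-1 - sqrt(113)) / 8


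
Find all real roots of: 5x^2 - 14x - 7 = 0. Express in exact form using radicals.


Using the quadratic formula: x = (-b ± sqrt(b^2 - 4ac)) / (2a)
Here a = 5, b = -14, c = -7
Discriminant = b^2 - 4ac = (-14)^2 - 4(5)(-7) = 196 + 140 = 336
Since discriminant = 336 > 0, there are two real roots.
x = (14 ± 4*sqrt(21)) / 10
Simplifying: x = (7 ± 2*sqrt(21)) / 5
Numerically: x ≈ 3.2330 or x ≈ -0.4330

x = (7 + 2*sqrt(21)) / 5 or x = (7 - 2*sqrt(21)) / 5


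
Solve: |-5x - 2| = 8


An absolute value equation |expr| = 8 gives two cases:
Case 1: -5x - 2 = 8
  -5x = 10, so x = -2
Case 2: -5x - 2 = -8
  -5x = -6, so x = 6/5

x = -2, x = 6/5


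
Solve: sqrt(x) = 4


Square both sides: x = 4^2 = 16
x = 16 - 0 = 16
x = 16
Check: sqrt(1*16 + 0) = sqrt(16) = 4 ✓

x = 16


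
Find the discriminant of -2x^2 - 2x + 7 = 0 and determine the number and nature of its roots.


For ax^2 + bx + c = 0, discriminant D = b^2 - 4ac
Here a = -2, b = -2, c = 7
D = (-2)^2 - 4(-2)(7) = 4 + 56 = 60

D = 60 > 0 but not a perfect square
The equation has 2 distinct real irrational roots.

Discriminant = 60, 2 distinct real irrational roots


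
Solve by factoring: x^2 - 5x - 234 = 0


We need two numbers that multiply to -234 and add to -5.
Those numbers are 13 and -18 (since 13 * (-18) = -234 and 13 + (-18) = -5).
So x^2 - 5x - 234 = (x + 13)(x - 18) = 0
Setting each factor to zero: x = -13 or x = 18

x = -13, x = 18


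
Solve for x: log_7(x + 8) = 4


Convert to exponential form: x + 8 = 7^4 = 2401
x = 2401 - 8 = 2393
Check: log_7(2393 + 8) = log_7(2401) = log_7(2401) = 4 ✓

x = 2393


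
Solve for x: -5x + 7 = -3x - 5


Starting with: -5x + 7 = -3x - 5
Move all x terms to left: (-5 + 3)x = -5 - 7
Simplify: -2x = -12
Divide both sides by -2: x = 6

x = 6


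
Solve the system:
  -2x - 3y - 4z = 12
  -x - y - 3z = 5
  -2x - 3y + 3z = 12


Using Cramer's rule. Expand each determinant along the first row.
D  = (-2)*[(-1)*3 - (-3)*(-3)] - (-3)*[(-1)*3 - (-3)*(-2)] + (-4)*[(-1)*(-3) - (-1)*(-2)]
  = (-2)*(-12) - (-3)*(-9) + (-4)*(1) = -7
Dx = 12*[(-1)*3 - (-3)*(-3)] - (-3)*[5*3 - (-3)*12] + (-4)*[5*(-3) - (-1)*12]
  = 12*(-12) - (-3)*(51) + (-4)*(-3) = 21
Dy = (-2)*[5*3 - (-3)*12] - 12*[(-1)*3 - (-3)*(-2)] + (-4)*[(-1)*12 - 5*(-2)]
  = (-2)*(51) - 12*(-9) + (-4)*(-2) = 14
Dz = (-2)*[(-1)*12 - 5*(-3)] - (-3)*[(-1)*12 - 5*(-2)] + 12*[(-1)*(-3) - (-1)*(-2)]
  = (-2)*(3) - (-3)*(-2) + 12*(1) = 0
x = Dx/D = 21/-7 = -3, y = Dy/D = 14/-7 = -2, z = Dz/D = 0/-7 = 0
Check eq1: (-2)(-3) + (-3)(-2) + (-4)(0) = 12 = 12 ✓
Check eq2: (-1)(-3) + (-1)(-2) + (-3)(0) = 5 = 5 ✓
Check eq3: (-2)(-3) + (-3)(-2) + (3)(0) = 12 = 12 ✓

x = -3, y = -2, z = 0


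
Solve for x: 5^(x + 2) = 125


Express both sides with the same base.
125 = 5^3
Since the bases match, equate exponents: x + 2 = 3
So x = 3 - (2) = 1

x = 1


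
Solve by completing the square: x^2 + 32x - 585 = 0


Start: x^2 + 32x - 585 = 0
Move constant: x^2 + 32x = 585
Half of 32 is 16, squared is 256
Add 256 to both sides: x^2 + 32x + 256 = 841
(x + 16)^2 = 841
x + 16 = ±29
x = -16 + 29 = 13 or x = -16 - 29 = -45

x = -45, x = 13


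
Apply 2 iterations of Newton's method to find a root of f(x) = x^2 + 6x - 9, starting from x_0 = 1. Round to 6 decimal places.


Newton's method: x_(n+1) = x_n - f(x_n)/f'(x_n)
f(x) = x^2 + 6x - 9
f'(x) = 2x + 6

Iteration 1:
  f(1.000000) = -2.000000
  f'(1.000000) = 8.000000
  x_1 = 1.000000 - (-2.000000)/(8.000000) = 1.250000

Iteration 2:
  f(1.250000) = 0.062500
  f'(1.250000) = 8.500000
  x_2 = 1.250000 - (0.062500)/(8.500000) = 1.242647

x_2 = 1.242647


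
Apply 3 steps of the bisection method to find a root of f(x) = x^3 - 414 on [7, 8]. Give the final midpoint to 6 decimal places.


f(x) = x^3 - 414
f(7) = -71 < 0
f(8) = 98 > 0

Step 1: midpoint = (7.000000 + 8.000000)/2 = 7.500000
  f(7.500000) = 7.875000
  f(mid) > 0, so root is in [7.000000, 7.500000]

Step 2: midpoint = (7.000000 + 7.500000)/2 = 7.250000
  f(7.250000) = -32.921875
  f(mid) < 0, so root is in [7.250000, 7.500000]

Step 3: midpoint = (7.250000 + 7.500000)/2 = 7.375000
  f(7.375000) = -12.869141
  f(mid) < 0, so root is in [7.375000, 7.500000]

midpoint = 7.375000


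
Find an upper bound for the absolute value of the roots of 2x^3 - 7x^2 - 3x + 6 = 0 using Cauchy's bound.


Cauchy's bound: all roots r satisfy |r| <= 1 + max(|a_i/a_n|) for i = 0,...,n-1
where a_n is the leading coefficient.

Coefficients: [2, -7, -3, 6]
Leading coefficient a_n = 2
Ratios |a_i/a_n|: 7/2, 3/2, 3
Maximum ratio: 7/2
Cauchy's bound: |r| <= 1 + 7/2 = 9/2

Upper bound = 9/2


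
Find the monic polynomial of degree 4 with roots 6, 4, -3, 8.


A monic polynomial with roots 6, 4, -3, 8 is:
p(x) = (x - 6)(x - 4)(x + 3)(x - 8)
After multiplying by (x - 6): x - 6
After multiplying by (x - 4): x^2 - 10x + 24
After multiplying by (x + 3): x^3 - 7x^2 - 6x + 72
After multiplying by (x - 8): x^4 - 15x^3 + 50x^2 + 120x - 576

x^4 - 15x^3 + 50x^2 + 120x - 576


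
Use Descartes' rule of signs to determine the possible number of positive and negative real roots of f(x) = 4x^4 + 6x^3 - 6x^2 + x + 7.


Descartes' rule of signs:

For positive roots, count sign changes in f(x) = 4x^4 + 6x^3 - 6x^2 + x + 7:
Signs of coefficients: +, +, -, +, +
Number of sign changes: 2
Possible positive real roots: 2, 0

For negative roots, examine f(-x) = 4x^4 - 6x^3 - 6x^2 - x + 7:
Signs of coefficients: +, -, -, -, +
Number of sign changes: 2
Possible negative real roots: 2, 0

Positive roots: 2 or 0; Negative roots: 2 or 0


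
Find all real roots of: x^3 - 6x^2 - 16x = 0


The constant term is 0, so x = 0 is a root. Factor out x:
  x(x^2 - 6x - 16) = 0
Solve the quadratic x^2 - 6x - 16 = 0: discriminant = (-6)^2 - 4(1)(-16) = 36 + 64 = 100.
sqrt(100) = 10, so x = (6 ± 10)/2: x = 8 or x = -2.

x = -2, x = 0, x = 8


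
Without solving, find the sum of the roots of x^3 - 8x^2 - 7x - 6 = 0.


By Vieta's formulas for x^3 + bx^2 + cx + d = 0:
  r1 + r2 + r3 = -b/a = 8
  r1*r2 + r1*r3 + r2*r3 = c/a = -7
  r1*r2*r3 = -d/a = 6


Sum = 8


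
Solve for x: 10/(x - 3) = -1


Multiply both sides by (x - 3): 10 = -1(x - 3)
Distribute: 10 = -x + 3
-x = 10 - 3 = 7
x = -7

x = -7


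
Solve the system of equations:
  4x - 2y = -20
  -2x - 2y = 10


Using Cramer's rule:
Determinant D = (4)(-2) - (-2)(-2) = -8 - 4 = -12
Dx = (-20)(-2) - (10)(-2) = 40 + 20 = 60
Dy = (4)(10) - (-2)(-20) = 40 - 40 = 0
x = Dx/D = 60/-12 = -5
y = Dy/D = 0/-12 = 0

x = -5, y = 0


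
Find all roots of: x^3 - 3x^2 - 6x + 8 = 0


Let p(x) = x^3 - 3x^2 - 6x + 8. By the rational root theorem (leading coefficient 1), any rational root is an integer divisor of 8: try ±1, ±2, ... in turn.
Test x = 1: value = 0 ✓, so (x - 1) is a factor.
Synthetic division by (x - 1): bring down 1; 1(1) - 3 = -2; (-2)(1) - 6 = -8; (-8)(1) + 8 = 0 → quotient x^2 - 2x - 8, remainder 0.
Solve the quadratic x^2 - 2x - 8 = 0: discriminant = (-2)^2 - 4(1)(-8) = 4 + 32 = 36.
sqrt(36) = 6, so x = (2 ± 6)/2: x = 4 or x = -2.
Collecting all roots found:

x = -2, x = 1, x = 4


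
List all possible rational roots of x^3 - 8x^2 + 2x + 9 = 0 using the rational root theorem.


Rational root theorem: possible roots are ±p/q where:
  p divides the constant term (9): p ∈ {1, 3, 9}
  q divides the leading coefficient (1): q ∈ {1}

All possible rational roots: -9, -3, -1, 1, 3, 9

-9, -3, -1, 1, 3, 9


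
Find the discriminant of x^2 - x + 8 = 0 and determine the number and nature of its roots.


For ax^2 + bx + c = 0, discriminant D = b^2 - 4ac
Here a = 1, b = -1, c = 8
D = (-1)^2 - 4(1)(8) = 1 - 32 = -31

D = -31 < 0
The equation has no real roots (2 complex conjugate roots).

Discriminant = -31, no real roots (2 complex conjugate roots)


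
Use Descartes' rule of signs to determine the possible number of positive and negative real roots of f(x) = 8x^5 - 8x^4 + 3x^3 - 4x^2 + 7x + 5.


Descartes' rule of signs:

For positive roots, count sign changes in f(x) = 8x^5 - 8x^4 + 3x^3 - 4x^2 + 7x + 5:
Signs of coefficients: +, -, +, -, +, +
Number of sign changes: 4
Possible positive real roots: 4, 2, 0

For negative roots, examine f(-x) = -8x^5 - 8x^4 - 3x^3 - 4x^2 - 7x + 5:
Signs of coefficients: -, -, -, -, -, +
Number of sign changes: 1
Possible negative real roots: 1

Positive roots: 4 or 2 or 0; Negative roots: 1


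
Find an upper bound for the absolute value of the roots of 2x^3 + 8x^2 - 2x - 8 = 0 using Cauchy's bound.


Cauchy's bound: all roots r satisfy |r| <= 1 + max(|a_i/a_n|) for i = 0,...,n-1
where a_n is the leading coefficient.

Coefficients: [2, 8, -2, -8]
Leading coefficient a_n = 2
Ratios |a_i/a_n|: 4, 1, 4
Maximum ratio: 4
Cauchy's bound: |r| <= 1 + 4 = 5

Upper bound = 5


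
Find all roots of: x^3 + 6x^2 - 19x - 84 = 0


Let p(x) = x^3 + 6x^2 - 19x - 84. By the rational root theorem (leading coefficient 1), any rational root is an integer divisor of 84: try ±1, ±2, ... in turn.
Test x = 1: value = -96 ≠ 0.
Test x = -1: value = -60 ≠ 0.
Test x = 2: value = -90 ≠ 0.
Test x = -2: value = -30 ≠ 0.
Test x = 3: value = -60 ≠ 0.
Test x = -3: value = 0 ✓, so (x + 3) is a factor.
Synthetic division by (x + 3): bring down 1; 1(-3) + 6 = 3; 3(-3) - 19 = -28; (-28)(-3) - 84 = 0 → quotient x^2 + 3x - 28, remainder 0.
Solve the quadratic x^2 + 3x - 28 = 0: discriminant = 3^2 - 4(1)(-28) = 9 + 112 = 121.
sqrt(121) = 11, so x = (-3 ± 11)/2: x = 4 or x = -7.
Collecting all roots found:

x = -7, x = -3, x = 4


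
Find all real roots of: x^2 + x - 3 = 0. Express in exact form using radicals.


Using the quadratic formula: x = (-b ± sqrt(b^2 - 4ac)) / (2a)
Here a = 1, b = 1, c = -3
Discriminant = b^2 - 4ac = 1^2 - 4(1)(-3) = 1 + 12 = 13
Since discriminant = 13 > 0, there are two real roots.
x = (-1 ± sqrt(13)) / 2
Numerically: x ≈ 1.3028 or x ≈ -2.3028

x = (-1 + sqrt(13)) / 2 or x = (-1 - sqrt(13)) / 2


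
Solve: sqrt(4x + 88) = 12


Square both sides: 4x + 88 = 12^2 = 144
4x = 144 - 88 = 56
x = 14
Check: sqrt(4*14 + 88) = sqrt(144) = 12 ✓

x = 14


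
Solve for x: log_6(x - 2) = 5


Convert to exponential form: x - 2 = 6^5 = 7776
x = 7776 + 2 = 7778
Check: log_6(7778 - 2) = log_6(7776) = log_6(7776) = 5 ✓

x = 7778


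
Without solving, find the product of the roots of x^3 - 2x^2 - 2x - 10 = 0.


By Vieta's formulas for x^3 + bx^2 + cx + d = 0:
  r1 + r2 + r3 = -b/a = 2
  r1*r2 + r1*r3 + r2*r3 = c/a = -2
  r1*r2*r3 = -d/a = 10


Product = 10


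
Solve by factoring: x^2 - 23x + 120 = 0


We need two numbers that multiply to 120 and add to -23.
Those numbers are -15 and -8 (since (-15) * (-8) = 120 and (-15) + (-8) = -23).
So x^2 - 23x + 120 = (x - 15)(x - 8) = 0
Setting each factor to zero: x = 15 or x = 8

x = 8, x = 15
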